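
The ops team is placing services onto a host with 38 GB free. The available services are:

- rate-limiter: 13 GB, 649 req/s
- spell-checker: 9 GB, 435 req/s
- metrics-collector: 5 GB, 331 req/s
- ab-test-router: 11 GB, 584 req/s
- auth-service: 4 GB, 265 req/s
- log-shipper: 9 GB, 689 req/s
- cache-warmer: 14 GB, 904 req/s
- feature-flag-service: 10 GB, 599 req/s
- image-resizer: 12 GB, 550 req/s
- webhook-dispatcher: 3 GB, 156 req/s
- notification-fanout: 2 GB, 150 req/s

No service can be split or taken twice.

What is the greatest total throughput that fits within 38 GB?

2523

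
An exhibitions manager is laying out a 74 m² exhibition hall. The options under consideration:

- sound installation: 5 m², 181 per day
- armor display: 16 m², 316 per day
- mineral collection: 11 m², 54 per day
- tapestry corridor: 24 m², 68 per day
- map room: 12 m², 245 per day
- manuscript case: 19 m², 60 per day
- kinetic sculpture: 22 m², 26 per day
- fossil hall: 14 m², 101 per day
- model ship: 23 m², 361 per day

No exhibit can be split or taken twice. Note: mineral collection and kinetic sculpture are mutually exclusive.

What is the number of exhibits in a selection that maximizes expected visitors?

The maximum expected visitors within 74 m² is 1204.
For example sound installation + armor display + map room + fossil hall + model ship achieves it, using 70 m².
Any selection reaching 1204 contains exactly 5 exhibits.

5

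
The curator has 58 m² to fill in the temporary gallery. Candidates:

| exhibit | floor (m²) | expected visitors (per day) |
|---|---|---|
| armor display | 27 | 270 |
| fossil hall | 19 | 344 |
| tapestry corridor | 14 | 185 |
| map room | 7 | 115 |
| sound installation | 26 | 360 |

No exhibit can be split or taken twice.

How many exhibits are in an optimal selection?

Optimal total is 819.
For example fossil hall + map room + sound installation achieves it, using 52 m².
Every optimal selection uses 3 exhibits.

3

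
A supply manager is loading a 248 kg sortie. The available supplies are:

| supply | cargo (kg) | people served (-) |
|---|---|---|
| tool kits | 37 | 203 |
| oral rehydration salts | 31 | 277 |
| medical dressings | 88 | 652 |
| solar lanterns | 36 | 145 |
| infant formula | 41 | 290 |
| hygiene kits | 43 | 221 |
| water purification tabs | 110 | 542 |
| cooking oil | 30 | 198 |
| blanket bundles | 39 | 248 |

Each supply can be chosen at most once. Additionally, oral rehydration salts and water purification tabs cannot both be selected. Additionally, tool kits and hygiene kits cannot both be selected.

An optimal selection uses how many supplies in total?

Best achievable people served is 1688.
oral rehydration salts + medical dressings + infant formula + hygiene kits + blanket bundles hits 1688 at 242 kg.
Any selection reaching 1688 contains exactly 5 supplies.

5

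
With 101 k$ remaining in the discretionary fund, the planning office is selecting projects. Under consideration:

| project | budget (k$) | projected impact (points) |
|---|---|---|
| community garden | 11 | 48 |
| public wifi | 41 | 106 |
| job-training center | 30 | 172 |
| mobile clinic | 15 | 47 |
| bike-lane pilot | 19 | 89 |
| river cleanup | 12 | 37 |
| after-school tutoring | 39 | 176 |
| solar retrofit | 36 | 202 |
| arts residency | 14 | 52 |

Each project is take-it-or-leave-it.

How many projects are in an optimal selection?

Best achievable projected impact is 515.
One optimal bundle: job-training center + bike-lane pilot + solar retrofit + arts residency (99 k$).
Every optimal selection uses 4 projects.

4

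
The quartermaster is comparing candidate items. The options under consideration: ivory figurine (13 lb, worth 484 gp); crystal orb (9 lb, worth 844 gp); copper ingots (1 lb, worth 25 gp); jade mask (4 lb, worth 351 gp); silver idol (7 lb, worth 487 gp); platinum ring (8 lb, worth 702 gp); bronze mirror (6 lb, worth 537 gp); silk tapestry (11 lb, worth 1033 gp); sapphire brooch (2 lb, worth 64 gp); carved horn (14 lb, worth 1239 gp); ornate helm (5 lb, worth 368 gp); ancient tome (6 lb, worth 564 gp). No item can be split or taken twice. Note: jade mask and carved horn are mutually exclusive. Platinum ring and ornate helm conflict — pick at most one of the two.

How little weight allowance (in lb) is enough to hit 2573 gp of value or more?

Need the lightest bundle worth ≥ 2573.
Taking crystal orb + platinum ring + silk tapestry gives 2579 (≥ 2573) for 28 lb.
Below 28 lb the best achievable stays under 2573.

28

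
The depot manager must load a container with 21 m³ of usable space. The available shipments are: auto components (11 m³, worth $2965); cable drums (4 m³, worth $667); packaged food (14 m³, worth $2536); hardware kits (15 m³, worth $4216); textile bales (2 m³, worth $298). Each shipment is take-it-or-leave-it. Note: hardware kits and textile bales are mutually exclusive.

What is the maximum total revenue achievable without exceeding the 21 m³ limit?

Cable drums + hardware kits uses 19 of the 21 m³ and totals 4883.
Next best is hardware kits at 4216 (15 m³) — short by 667.

4883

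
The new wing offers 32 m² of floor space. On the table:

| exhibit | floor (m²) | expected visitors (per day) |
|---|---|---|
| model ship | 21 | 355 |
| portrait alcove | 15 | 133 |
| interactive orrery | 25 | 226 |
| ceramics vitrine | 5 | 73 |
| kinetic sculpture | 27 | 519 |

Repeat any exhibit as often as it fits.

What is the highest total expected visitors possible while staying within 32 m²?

592

Density check — kinetic sculpture 19.22, model ship 16.90, ceramics vitrine 14.60 are the best per m².
Ceramics vitrine + kinetic sculpture uses 32 of the 32 m² and totals 592.
Nothing else within 32 m² beats 592.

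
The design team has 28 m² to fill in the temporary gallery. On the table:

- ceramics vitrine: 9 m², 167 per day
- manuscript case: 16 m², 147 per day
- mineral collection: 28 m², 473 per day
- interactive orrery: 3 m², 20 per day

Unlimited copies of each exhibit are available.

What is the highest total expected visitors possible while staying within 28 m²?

3×ceramics vitrine uses 27 of the 28 m² and totals 501.
That's the maximum — no swap from here does better than 501.

501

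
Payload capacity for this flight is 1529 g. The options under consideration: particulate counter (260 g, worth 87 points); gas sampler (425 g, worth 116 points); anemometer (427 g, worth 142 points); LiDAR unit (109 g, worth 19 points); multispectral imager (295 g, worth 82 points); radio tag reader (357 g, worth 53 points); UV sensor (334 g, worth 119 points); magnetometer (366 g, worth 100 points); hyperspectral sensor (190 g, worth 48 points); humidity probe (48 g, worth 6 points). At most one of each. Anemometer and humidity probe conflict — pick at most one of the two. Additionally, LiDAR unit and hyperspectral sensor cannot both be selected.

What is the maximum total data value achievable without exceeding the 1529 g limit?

478

The ratio ordering already packs tightly: particulate counter + anemometer + multispectral imager + UV sensor + hyperspectral sensor, 1506 g, 478.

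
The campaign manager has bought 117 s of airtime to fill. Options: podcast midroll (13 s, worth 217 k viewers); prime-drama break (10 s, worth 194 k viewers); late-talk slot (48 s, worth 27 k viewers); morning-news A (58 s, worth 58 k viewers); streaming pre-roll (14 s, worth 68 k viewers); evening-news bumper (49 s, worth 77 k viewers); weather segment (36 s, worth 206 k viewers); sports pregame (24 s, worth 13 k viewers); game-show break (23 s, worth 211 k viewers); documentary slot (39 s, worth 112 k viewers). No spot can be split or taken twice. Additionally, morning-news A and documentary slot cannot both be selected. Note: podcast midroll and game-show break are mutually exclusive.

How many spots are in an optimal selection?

5

Optimal total is 797.
For example podcast midroll + prime-drama break + streaming pre-roll + weather segment + documentary slot achieves it, using 112 s.
Every optimal selection uses 5 spots.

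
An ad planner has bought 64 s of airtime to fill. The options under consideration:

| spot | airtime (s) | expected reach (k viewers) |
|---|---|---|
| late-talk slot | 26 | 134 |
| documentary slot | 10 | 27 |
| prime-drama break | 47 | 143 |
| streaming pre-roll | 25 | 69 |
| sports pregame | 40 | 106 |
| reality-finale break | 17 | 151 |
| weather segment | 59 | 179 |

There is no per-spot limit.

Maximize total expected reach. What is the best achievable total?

480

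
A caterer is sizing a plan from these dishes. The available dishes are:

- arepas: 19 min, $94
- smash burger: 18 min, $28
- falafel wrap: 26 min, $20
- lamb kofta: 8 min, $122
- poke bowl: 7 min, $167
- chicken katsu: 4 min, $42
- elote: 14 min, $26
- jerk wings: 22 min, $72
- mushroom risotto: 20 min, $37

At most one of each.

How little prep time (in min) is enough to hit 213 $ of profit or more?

Minimise min subject to total profit ≥ 213.
lamb kofta + poke bowl reaches 289 using 15 min.
Any bundle with less than 15 min falls short of 213.

15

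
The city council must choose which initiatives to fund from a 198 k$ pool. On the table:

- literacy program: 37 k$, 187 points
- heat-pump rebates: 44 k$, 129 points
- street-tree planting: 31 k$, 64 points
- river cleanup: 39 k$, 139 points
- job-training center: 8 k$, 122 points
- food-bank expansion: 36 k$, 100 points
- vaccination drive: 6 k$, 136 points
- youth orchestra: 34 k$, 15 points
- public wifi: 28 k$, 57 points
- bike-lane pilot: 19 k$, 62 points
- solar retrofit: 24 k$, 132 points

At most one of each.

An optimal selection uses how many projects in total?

The maximum projected impact within 198 k$ is 945.
One optimal bundle: literacy program + heat-pump rebates + river cleanup + job-training center + food-bank expansion + vaccination drive + solar retrofit (194 k$).
All optima have 7 projects.

7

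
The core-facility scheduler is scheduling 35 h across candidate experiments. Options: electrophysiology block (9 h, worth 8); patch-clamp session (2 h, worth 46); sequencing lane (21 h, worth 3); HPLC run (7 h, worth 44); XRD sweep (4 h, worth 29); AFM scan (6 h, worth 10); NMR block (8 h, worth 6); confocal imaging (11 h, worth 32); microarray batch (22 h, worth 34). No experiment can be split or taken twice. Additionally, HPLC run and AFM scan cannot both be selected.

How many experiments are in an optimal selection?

5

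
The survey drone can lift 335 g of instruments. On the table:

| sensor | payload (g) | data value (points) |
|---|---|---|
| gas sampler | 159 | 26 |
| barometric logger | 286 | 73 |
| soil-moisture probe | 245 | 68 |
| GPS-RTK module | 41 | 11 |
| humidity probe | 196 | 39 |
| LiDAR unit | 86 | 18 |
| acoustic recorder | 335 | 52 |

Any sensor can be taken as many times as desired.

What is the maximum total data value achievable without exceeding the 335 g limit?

90

Ranking by ratio (data value/g): soil-moisture probe 0.28, GPS-RTK module 0.27, barometric logger 0.26.
Soil-moisture probe + 2×GPS-RTK module uses 327 of the 335 g and totals 90.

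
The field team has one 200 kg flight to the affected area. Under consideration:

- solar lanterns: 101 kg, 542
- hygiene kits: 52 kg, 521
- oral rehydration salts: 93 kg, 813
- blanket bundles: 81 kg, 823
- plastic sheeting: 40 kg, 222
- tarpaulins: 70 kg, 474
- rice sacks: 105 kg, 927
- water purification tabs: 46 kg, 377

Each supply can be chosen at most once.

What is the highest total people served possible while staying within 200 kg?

1750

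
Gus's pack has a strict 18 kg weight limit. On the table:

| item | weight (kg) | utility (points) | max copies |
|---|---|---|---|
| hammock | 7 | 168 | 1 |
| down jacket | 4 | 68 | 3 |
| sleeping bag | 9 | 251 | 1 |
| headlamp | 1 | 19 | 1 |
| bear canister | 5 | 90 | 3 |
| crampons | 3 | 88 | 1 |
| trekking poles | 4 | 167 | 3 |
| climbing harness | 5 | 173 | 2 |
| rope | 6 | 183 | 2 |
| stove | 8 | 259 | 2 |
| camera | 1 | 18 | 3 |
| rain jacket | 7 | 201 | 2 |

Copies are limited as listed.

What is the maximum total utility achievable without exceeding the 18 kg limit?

Headlamp + 3×trekking poles + climbing harness uses 18 of the 18 kg and totals 693.
Nothing else within 18 kg beats 693.

693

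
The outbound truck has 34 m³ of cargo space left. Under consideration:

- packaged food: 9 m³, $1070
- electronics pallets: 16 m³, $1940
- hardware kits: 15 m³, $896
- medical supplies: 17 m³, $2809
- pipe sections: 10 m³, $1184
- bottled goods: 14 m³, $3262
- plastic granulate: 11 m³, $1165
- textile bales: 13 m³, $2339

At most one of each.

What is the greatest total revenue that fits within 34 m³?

6071

Filling by ratio: bottled goods + textile bales for 5601, with 7 m³ left unused.
The 13 m³ tied up in textile bales is better spent on medical supplies — total rises to 6071 (31 m³).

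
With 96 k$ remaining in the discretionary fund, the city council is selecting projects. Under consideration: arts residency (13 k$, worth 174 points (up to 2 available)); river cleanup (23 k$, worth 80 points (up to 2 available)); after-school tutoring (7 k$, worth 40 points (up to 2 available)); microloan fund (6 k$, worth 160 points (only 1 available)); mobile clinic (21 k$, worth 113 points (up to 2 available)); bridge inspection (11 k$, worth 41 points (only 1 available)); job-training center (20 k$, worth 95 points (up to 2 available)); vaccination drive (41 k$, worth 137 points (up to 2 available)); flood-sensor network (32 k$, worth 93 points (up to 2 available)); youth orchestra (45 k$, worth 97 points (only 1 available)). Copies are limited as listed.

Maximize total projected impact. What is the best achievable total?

829

A density-first pass picks 2×arts residency + 2×after-school tutoring + microloan fund + 2×mobile clinic — 814 at 88 k$.
Dropping 2×after-school tutoring frees 14 k$; slotting in job-training center (20 k$) lifts the total to 829 at 94 k$.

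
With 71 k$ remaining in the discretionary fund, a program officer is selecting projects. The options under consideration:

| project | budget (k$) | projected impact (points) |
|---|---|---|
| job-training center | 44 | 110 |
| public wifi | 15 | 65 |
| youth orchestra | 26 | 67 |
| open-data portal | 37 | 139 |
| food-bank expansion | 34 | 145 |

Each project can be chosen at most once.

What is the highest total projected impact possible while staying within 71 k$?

284

By projected impact per k$: public wifi 4.33, food-bank expansion 4.26, open-data portal 3.76, youth orchestra 2.58 lead.
Filling by ratio: public wifi + food-bank expansion for 210, with 22 k$ left unused.
Replace public wifi with open-data portal: the trade gains 74 net, giving 284 at 71 k$.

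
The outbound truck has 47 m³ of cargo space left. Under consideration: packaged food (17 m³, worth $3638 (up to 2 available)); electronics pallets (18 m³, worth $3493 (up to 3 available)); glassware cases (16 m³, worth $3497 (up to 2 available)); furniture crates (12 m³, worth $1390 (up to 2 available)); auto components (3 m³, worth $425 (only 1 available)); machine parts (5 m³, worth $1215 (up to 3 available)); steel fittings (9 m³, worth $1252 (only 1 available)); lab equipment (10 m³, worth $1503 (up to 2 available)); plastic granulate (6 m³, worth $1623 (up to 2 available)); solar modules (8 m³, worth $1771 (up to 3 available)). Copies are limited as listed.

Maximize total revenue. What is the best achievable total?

Greedy by ratio would take auto components + 3×machine parts + 2×plastic granulate + 2×solar modules: 46 m³ used, total 10858.
The 16 m³ tied up in auto components and machine parts and solar modules is better spent on packaged food — total rises to 11085 (47 m³).
No other feasible combination exceeds 11085.

11085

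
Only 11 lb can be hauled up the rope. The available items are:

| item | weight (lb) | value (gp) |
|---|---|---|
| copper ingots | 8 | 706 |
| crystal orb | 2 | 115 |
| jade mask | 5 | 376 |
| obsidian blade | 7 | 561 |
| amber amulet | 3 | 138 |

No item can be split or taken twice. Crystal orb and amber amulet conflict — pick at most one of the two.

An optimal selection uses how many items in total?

2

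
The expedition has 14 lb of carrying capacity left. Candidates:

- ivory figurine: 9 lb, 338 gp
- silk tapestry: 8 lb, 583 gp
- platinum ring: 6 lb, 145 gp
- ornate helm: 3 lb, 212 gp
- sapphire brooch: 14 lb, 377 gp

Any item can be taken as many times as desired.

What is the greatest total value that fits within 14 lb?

1007

Density check — silk tapestry 72.88, ornate helm 70.67, ivory figurine 37.56 are the best per lb.
Taking silk tapestry + 2×ornate helm: 14 lb used, 1007 in value.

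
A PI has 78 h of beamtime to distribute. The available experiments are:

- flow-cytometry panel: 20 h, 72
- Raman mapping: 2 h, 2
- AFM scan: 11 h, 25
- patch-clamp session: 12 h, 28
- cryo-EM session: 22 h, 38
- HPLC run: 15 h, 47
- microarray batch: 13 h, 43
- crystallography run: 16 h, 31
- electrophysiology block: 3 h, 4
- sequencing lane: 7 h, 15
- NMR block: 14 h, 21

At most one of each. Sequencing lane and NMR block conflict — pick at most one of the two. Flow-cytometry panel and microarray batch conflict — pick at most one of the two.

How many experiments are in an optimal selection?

Best achievable expected citations is 207.
flow-cytometry panel + AFM scan + patch-clamp session + HPLC run + crystallography run + electrophysiology block hits 207 at 77 h.
All optima have 6 experiments.

6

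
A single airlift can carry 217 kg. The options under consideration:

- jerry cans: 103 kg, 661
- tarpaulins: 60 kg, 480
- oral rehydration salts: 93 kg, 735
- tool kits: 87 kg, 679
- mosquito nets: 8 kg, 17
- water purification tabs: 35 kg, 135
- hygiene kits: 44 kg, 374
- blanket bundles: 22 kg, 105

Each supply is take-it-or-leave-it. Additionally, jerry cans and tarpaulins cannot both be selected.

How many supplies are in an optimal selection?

4

Optimal total is 1638.
tarpaulins + tool kits + hygiene kits + blanket bundles hits 1638 at 213 kg.
Every optimal selection uses 4 supplies.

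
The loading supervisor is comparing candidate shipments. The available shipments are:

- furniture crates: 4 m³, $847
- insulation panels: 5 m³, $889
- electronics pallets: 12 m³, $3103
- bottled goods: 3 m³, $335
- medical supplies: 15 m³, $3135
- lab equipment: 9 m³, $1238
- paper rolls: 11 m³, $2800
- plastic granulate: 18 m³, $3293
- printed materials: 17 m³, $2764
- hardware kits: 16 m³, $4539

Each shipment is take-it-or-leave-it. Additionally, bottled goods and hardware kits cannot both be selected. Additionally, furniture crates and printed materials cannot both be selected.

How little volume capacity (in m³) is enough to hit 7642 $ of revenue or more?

28

Look for the lowest-volume combination reaching 7642.
electronics pallets + hardware kits reaches 7642 using 28 m³.
Any bundle with less than 28 m³ falls short of 7642.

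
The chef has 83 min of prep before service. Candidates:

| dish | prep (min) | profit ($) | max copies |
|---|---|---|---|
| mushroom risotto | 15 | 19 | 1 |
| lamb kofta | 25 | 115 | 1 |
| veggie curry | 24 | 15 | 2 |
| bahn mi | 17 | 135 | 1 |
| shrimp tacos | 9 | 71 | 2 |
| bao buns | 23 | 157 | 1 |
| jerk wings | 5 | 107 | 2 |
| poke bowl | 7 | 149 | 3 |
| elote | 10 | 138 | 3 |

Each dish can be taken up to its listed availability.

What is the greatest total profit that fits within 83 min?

A density-first pass picks bahn mi + 2×jerk wings + 3×poke bowl + 3×elote — 1210 at 78 min.
Replace bahn mi with 2×shrimp tacos: the trade gains 7 net, giving 1217 at 79 min.
That's the maximum — no swap from here does better than 1217.

1217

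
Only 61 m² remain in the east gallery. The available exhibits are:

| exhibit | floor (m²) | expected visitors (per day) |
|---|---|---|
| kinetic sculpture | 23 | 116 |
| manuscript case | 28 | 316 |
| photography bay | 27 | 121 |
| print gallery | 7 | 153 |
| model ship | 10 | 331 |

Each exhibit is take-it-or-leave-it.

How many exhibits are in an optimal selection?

3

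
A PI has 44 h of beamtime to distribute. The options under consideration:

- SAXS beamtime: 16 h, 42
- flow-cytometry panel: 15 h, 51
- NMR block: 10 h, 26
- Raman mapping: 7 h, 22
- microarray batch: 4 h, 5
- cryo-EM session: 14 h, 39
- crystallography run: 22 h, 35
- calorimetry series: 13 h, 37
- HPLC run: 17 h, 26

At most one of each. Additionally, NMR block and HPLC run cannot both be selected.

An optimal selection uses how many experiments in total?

3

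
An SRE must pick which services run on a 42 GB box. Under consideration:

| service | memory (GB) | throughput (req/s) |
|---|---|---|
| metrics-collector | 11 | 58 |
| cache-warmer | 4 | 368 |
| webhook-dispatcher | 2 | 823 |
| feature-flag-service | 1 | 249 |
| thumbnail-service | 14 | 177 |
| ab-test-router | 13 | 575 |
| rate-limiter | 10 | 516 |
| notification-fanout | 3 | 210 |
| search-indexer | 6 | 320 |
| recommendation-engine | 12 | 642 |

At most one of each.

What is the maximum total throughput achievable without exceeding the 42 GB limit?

3187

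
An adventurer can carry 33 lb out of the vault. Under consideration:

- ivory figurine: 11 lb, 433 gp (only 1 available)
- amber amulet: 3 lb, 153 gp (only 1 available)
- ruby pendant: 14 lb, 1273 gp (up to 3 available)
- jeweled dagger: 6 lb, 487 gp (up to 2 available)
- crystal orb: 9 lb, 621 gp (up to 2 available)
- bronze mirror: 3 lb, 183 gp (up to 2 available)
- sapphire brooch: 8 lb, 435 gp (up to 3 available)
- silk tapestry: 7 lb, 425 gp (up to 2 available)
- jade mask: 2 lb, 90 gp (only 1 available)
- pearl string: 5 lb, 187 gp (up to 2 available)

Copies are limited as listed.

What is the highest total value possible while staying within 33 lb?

2819

Density check — ruby pendant 90.93, jeweled dagger 81.17, crystal orb 69.00 are the best per lb.
Best packing: 2×ruby pendant + bronze mirror + jade mask — 33 lb, 2819 total.
No other feasible combination exceeds 2819.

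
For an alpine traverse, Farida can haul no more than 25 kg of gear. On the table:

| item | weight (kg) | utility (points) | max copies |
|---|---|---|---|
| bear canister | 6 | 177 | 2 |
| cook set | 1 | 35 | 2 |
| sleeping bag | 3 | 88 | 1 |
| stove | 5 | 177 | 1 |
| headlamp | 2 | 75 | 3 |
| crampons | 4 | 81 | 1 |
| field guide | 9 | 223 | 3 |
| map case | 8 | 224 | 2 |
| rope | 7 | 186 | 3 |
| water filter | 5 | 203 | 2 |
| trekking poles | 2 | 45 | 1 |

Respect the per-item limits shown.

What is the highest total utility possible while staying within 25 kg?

931

By utility per kg: water filter 40.60, headlamp 37.50, stove 35.40 lead.
A density-first pass picks 2×cook set + stove + 3×headlamp + 2×water filter + trekking poles — 923 at 25 kg.
Replace cook set and trekking poles with sleeping bag: the trade gains 8 net, giving 931 at 25 kg.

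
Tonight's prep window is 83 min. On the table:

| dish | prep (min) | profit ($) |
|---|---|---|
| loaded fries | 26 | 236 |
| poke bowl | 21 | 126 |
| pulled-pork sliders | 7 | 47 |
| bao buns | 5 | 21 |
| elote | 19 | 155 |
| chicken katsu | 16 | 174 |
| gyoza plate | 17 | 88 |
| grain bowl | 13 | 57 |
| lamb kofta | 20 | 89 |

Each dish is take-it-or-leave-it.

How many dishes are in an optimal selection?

4

The maximum profit within 83 min is 691.
For example loaded fries + poke bowl + elote + chicken katsu achieves it, using 82 min.
Any selection reaching 691 contains exactly 4 dishes.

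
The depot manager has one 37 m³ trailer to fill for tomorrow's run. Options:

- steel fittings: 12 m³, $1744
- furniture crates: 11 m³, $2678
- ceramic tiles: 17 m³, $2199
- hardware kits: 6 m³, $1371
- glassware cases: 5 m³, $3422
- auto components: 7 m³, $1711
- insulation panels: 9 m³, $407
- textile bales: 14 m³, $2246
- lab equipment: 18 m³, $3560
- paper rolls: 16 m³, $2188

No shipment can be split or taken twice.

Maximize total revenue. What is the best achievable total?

Greedy by ratio would take furniture crates + hardware kits + glassware cases + auto components: 29 m³ used, total 9182.
Dropping furniture crates frees 11 m³; slotting in lab equipment (18 m³) lifts the total to 10064 at 36 m³.
Next best is furniture crates + glassware cases + auto components + textile bales at 10057 (37 m³) — short by 7.

10064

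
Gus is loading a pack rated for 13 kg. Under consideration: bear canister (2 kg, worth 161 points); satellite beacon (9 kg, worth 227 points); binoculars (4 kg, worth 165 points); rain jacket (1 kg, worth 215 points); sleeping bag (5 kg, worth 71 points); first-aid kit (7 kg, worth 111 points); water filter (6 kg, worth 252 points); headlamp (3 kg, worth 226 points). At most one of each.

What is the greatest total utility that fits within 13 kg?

The ratio ordering already packs tightly: bear canister + rain jacket + water filter + headlamp, 12 kg, 854.

854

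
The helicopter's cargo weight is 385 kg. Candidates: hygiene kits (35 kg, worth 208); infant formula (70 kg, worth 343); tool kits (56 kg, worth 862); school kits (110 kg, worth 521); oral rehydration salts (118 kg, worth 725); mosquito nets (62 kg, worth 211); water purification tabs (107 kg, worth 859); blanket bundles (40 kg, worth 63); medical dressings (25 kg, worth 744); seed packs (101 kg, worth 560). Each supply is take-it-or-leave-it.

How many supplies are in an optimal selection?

5

Optimal total is 3533.
infant formula + tool kits + oral rehydration salts + water purification tabs + medical dressings hits 3533 at 376 kg.
Any selection reaching 3533 contains exactly 5 supplies.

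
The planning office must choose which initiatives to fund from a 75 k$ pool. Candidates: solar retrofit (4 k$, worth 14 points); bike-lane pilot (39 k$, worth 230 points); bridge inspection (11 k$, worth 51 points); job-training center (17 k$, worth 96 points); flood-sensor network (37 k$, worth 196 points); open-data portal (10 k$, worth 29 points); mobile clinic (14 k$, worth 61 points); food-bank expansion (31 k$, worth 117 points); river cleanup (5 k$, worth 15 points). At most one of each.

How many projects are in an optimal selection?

4

The maximum projected impact within 75 k$ is 402.
For example bike-lane pilot + job-training center + mobile clinic + river cleanup achieves it, using 75 k$.
Every optimal selection uses 4 projects.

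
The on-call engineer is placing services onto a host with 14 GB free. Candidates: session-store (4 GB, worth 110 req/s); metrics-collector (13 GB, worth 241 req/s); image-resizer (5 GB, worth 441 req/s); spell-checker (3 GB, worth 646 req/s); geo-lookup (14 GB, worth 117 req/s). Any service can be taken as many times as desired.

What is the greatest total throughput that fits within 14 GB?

The ratio ordering already packs tightly: 4×spell-checker, 12 GB, 2584.
That's the maximum — no swap from here does better than 2584.

2584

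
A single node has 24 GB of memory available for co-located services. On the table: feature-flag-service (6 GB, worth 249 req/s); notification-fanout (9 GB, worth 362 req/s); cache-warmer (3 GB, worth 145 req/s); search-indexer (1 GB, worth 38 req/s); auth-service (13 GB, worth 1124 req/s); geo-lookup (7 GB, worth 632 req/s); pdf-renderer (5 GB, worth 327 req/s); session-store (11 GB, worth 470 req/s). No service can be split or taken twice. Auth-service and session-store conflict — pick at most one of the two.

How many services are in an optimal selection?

4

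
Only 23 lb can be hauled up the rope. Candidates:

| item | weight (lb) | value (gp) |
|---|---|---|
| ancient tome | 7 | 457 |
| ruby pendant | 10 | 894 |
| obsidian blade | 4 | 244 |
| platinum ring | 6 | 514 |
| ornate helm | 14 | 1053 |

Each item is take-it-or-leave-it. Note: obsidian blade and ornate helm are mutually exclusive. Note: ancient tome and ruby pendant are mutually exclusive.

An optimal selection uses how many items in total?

The maximum value within 23 lb is 1652.
One optimal bundle: ruby pendant + obsidian blade + platinum ring (20 lb).
Every optimal selection uses 3 items.

3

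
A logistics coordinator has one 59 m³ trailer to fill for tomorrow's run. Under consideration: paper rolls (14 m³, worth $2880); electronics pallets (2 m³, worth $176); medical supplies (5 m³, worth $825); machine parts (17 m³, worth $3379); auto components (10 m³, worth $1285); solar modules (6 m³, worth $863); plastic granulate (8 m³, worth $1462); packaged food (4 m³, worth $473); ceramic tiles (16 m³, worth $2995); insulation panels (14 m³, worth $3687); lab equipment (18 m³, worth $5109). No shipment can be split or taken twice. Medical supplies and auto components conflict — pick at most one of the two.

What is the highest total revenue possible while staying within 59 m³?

13963

The ratio ordering already packs tightly: paper rolls + medical supplies + plastic granulate + insulation panels + lab equipment, 59 m³, 13963.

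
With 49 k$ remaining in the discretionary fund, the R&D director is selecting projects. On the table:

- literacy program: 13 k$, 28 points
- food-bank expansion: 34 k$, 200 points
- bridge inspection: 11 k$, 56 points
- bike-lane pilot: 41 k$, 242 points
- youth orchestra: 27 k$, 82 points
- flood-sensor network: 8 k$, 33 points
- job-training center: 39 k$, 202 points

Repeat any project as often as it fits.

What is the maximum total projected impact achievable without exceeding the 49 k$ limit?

275

Bike-lane pilot + flood-sensor network uses 49 of the 49 k$ and totals 275.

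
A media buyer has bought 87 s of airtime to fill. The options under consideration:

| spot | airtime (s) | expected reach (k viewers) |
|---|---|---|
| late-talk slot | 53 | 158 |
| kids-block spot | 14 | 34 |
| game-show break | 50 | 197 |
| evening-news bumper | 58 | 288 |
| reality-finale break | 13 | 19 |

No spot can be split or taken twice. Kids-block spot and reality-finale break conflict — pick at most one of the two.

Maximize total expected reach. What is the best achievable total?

322

Best packing: kids-block spot + evening-news bumper — 72 s, 322 total.
Nothing else feasible within 87 s beats 322.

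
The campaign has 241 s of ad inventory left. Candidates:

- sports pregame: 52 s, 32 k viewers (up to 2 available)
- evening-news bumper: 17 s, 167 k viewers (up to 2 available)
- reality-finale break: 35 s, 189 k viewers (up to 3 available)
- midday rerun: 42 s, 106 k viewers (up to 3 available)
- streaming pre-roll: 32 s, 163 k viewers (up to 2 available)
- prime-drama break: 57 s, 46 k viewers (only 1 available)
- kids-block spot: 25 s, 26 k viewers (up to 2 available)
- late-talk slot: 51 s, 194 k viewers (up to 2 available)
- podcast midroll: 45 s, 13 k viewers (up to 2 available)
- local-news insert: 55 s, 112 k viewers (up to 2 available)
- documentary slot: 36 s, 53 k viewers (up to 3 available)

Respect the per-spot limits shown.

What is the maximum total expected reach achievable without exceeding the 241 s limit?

1289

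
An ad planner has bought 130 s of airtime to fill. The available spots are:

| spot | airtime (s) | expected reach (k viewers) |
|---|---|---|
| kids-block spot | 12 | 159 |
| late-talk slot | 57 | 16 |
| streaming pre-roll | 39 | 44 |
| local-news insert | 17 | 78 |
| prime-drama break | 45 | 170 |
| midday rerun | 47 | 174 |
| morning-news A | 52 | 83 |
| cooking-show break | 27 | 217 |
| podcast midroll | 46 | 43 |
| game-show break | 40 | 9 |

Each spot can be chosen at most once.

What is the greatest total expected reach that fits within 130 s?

628

The ratio heuristic lands on kids-block spot + local-news insert + prime-drama break + cooking-show break (624) but leaves 29 s idle.
The 45 s tied up in prime-drama break is better spent on midday rerun — total rises to 628 (103 s).
No other feasible combination exceeds 628.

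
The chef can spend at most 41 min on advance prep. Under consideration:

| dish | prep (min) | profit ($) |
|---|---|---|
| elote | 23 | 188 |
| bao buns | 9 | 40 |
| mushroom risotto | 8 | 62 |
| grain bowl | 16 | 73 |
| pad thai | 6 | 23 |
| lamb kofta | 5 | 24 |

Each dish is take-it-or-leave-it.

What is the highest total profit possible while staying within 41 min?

290

Taking the top-ratio dishes first gives elote + mushroom risotto + lamb kofta for 274 (36 min).
The 5 min tied up in lamb kofta is better spent on bao buns — total rises to 290 (40 min).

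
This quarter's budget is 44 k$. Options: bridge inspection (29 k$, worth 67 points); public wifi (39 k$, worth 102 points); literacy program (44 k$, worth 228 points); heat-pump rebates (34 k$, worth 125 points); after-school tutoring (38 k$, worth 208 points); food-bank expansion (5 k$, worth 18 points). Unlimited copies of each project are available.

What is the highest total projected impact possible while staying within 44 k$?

228

Density check — after-school tutoring 5.47, literacy program 5.18, heat-pump rebates 3.68 are the best per k$.
The ratio heuristic lands on after-school tutoring + food-bank expansion (226) but leaves 1 k$ idle.
Replace after-school tutoring and food-bank expansion with literacy program: the trade gains 2 net, giving 228 at 44 k$.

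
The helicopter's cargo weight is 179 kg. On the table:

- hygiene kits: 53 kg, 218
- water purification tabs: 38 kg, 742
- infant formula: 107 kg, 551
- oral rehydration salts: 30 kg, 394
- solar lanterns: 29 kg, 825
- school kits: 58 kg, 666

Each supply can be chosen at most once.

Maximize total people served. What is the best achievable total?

2627

The ratio ordering already packs tightly: water purification tabs + oral rehydration salts + solar lanterns + school kits, 155 kg, 2627.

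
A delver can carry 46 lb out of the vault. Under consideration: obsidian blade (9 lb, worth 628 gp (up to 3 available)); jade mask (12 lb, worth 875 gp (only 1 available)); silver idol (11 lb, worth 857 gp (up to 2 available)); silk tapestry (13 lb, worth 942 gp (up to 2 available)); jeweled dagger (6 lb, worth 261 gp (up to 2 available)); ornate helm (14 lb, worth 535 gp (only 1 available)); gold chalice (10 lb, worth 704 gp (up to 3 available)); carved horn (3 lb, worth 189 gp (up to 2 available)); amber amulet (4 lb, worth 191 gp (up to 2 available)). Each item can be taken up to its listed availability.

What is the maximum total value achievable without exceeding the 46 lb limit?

The ratio heuristic lands on jade mask + 2×silver idol + gold chalice (3293) but leaves 2 lb idle.
Dropping gold chalice frees 10 lb; slotting in obsidian blade + carved horn (12 lb) lifts the total to 3406 at 46 lb.
Every other selection either busts 46 lb or exceeds an availability limit or fails to beat 3406.

3406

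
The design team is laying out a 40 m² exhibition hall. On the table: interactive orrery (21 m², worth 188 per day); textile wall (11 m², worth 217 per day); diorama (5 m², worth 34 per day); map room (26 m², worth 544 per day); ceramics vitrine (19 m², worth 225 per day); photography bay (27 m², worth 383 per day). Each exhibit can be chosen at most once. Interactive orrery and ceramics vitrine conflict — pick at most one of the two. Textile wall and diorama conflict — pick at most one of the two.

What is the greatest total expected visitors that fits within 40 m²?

761

Textile wall + map room uses 37 of the 40 m² and totals 761.
Every other selection either busts 40 m² or breaks a pairing rule or fails to beat 761.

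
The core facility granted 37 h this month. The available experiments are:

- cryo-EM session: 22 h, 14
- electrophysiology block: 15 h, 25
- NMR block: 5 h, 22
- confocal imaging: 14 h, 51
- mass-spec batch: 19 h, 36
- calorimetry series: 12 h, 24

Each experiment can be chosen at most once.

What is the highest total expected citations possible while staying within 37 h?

Filling by ratio: NMR block + confocal imaging + calorimetry series for 97, with 6 h left unused.
The 12 h tied up in calorimetry series is better spent on electrophysiology block — total rises to 98 (34 h).
The spare 3 h is too small for any remaining experiment, and no exchange beats 98.

98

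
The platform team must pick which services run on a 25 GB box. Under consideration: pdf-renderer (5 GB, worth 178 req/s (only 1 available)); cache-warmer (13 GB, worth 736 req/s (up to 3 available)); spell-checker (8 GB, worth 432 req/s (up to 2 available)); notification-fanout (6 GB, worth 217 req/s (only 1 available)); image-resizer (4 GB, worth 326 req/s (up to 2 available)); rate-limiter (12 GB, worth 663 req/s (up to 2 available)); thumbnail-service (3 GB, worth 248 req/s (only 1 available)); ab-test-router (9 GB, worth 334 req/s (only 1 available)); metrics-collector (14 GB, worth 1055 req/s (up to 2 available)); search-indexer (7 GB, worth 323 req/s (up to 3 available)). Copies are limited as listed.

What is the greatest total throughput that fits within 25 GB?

1955

Best packing: 2×image-resizer + thumbnail-service + metrics-collector — 25 GB, 1955 total.
Nothing else within 25 GB beats 1955.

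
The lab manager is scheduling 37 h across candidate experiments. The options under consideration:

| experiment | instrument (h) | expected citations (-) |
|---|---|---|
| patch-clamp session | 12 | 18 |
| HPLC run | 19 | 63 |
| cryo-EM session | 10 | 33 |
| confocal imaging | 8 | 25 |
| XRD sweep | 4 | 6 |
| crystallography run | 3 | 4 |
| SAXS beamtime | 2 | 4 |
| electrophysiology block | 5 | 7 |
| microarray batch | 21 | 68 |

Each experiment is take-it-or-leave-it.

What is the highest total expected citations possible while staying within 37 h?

121

HPLC run + cryo-EM session + confocal imaging uses 37 of the 37 h and totals 121.
Every other selection either busts 37 h or fails to beat 121.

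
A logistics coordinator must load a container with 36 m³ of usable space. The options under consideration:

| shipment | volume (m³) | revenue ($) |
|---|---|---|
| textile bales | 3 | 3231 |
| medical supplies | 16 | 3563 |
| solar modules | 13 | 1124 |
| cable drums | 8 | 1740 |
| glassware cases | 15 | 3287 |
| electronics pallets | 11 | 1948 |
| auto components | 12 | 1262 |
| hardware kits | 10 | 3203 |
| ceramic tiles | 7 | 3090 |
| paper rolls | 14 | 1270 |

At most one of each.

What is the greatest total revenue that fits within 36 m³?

13087

Taking textile bales + medical supplies + hardware kits + ceramic tiles: 36 m³ used, 13087 in revenue.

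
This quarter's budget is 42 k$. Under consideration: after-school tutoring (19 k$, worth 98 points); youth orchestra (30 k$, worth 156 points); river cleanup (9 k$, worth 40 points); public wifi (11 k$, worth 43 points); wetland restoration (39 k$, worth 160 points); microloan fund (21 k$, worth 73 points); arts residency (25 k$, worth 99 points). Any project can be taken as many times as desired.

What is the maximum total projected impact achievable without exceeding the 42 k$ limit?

199

Density check — youth orchestra 5.20, after-school tutoring 5.16, river cleanup 4.44, wetland restoration 4.10 are the best per k$.
Filling by ratio: youth orchestra + river cleanup for 196, with 3 k$ left unused.
Replace river cleanup with public wifi: the trade gains 3 net, giving 199 at 41 k$.
No other feasible combination exceeds 199.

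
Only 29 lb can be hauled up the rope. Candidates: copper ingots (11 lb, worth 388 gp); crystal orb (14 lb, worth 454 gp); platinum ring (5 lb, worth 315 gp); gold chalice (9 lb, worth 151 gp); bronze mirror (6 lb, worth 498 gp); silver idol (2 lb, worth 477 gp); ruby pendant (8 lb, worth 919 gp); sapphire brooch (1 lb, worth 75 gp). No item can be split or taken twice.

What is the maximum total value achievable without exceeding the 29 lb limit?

2357

Filling by ratio: platinum ring + bronze mirror + silver idol + ruby pendant + sapphire brooch for 2284, with 7 lb left unused.
The 5 lb tied up in platinum ring is better spent on copper ingots — total rises to 2357 (28 lb).
Next best is platinum ring + bronze mirror + silver idol + ruby pendant + sapphire brooch at 2284 (22 lb) — short by 73.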